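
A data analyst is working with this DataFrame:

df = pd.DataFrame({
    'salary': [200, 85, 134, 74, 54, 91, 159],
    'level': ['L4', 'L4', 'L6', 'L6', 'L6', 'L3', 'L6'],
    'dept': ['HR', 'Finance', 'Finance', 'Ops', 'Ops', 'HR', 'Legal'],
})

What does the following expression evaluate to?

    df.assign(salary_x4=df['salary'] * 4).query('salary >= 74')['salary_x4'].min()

add column salary_x4 = df['salary'] * 4:
   salary level     dept  salary_x4
0     200    L4       HR        800
1      85    L4  Finance        340
2     134    L6  Finance        536
3      74    L6      Ops        296
4      54    L6      Ops        216
5      91    L3       HR        364
6     159    L6    Legal        636
filter rows where salary >= 74:
   salary level     dept  salary_x4
0     200    L4       HR        800
1      85    L4  Finance        340
2     134    L6  Finance        536
3      74    L6      Ops        296
5      91    L3       HR        364
6     159    L6    Legal        636

296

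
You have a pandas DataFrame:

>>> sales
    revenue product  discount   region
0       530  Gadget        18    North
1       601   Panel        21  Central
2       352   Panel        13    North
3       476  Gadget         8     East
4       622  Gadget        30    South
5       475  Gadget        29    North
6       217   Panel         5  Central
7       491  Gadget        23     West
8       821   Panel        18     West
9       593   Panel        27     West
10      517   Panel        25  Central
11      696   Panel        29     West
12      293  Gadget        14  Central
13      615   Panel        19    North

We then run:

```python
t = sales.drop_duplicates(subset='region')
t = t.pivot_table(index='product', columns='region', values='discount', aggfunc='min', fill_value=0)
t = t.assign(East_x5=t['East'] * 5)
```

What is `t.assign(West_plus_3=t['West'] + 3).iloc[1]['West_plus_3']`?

3

drop duplicate region (keep=first):
   revenue product  discount   region
0      530  Gadget        18    North
1      601   Panel        21  Central
3      476  Gadget         8     East
4      622  Gadget        30    South
7      491  Gadget        23     West
pivot: rows=product, cols=region, min(discount):
region   Central  East  North  South  West
product                                   
Gadget         0     8     18     30    23
Panel         21     0      0      0     0
add column East_x5 = t['East'] * 5:
region   Central  East  North  South  West  East_x5
product                                            
Gadget         0     8     18     30    23       40
Panel         21     0      0      0     0        0
add column West_plus_3 = t['West'] + 3:
region   Central  East  North  South  West  East_x5  West_plus_3
product                                                         
Gadget         0     8     18     30    23       40           26
Panel         21     0      0      0     0        0            3
Taking the value at position 1, column 'West_plus_3' gives 3.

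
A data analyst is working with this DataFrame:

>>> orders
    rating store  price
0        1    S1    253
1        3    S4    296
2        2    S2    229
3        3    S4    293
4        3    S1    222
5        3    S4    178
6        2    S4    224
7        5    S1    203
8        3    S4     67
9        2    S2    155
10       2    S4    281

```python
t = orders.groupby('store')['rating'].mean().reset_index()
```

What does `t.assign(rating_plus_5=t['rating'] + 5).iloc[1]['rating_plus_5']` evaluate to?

group by store, mean of rating:
store
S1    3.000000
S2    2.000000
S4    2.666667
Name: rating, dtype: float64
reset_index():
  store    rating
0    S1  3.000000
1    S2  2.000000
2    S4  2.666667
add column rating_plus_5 = t['rating'] + 5:
  store    rating  rating_plus_5
0    S1  3.000000       8.000000
1    S2  2.000000       7.000000
2    S4  2.666667       7.666667
The value at position 1, column 'rating_plus_5' is 7.0.

7.0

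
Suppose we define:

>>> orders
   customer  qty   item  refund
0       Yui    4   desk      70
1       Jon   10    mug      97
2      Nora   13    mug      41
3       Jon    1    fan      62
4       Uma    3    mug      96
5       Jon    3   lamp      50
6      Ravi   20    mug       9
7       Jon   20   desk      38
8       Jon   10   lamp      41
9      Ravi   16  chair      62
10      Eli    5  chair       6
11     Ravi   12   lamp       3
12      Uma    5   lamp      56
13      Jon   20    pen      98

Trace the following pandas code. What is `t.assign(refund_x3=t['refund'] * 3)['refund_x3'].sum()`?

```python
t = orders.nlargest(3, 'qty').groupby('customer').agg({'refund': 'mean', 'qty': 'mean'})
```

take 3 rows with largest qty:
   customer  qty  item  refund
6      Ravi   20   mug       9
7       Jon   20  desk      38
13      Jon   20   pen      98
group by customer: mean(refund), mean(qty):
          refund   qty
customer              
Jon         68.0  20.0
Ravi         9.0  20.0
add column refund_x3 = t['refund'] * 3:
          refund   qty  refund_x3
customer                         
Jon         68.0  20.0      204.0
Ravi         9.0  20.0       27.0

231.0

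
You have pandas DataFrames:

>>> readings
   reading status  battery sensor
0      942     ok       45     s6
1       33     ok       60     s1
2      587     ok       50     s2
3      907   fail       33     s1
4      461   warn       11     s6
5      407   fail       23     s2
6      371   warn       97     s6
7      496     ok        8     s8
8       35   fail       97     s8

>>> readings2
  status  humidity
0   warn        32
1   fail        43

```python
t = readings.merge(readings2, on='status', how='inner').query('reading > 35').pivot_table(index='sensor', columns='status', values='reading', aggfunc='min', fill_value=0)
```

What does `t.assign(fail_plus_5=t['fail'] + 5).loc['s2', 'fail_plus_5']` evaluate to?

merge on 'status' (how='inner') → 5 rows:
   reading status  battery sensor  humidity
0      907   fail       33     s1        43
1      461   warn       11     s6        32
2      407   fail       23     s2        43
3      371   warn       97     s6        32
4       35   fail       97     s8        43
filter rows where reading > 35:
   reading status  battery sensor  humidity
0      907   fail       33     s1        43
1      461   warn       11     s6        32
2      407   fail       23     s2        43
3      371   warn       97     s6        32
pivot: rows=sensor, cols=status, min(reading):
status  fail  warn
sensor            
s1       907     0
s2       407     0
s6         0   371
add column fail_plus_5 = t['fail'] + 5:
status  fail  warn  fail_plus_5
sensor                         
s1       907     0          912
s2       407     0          412
s6         0   371            5
Taking the value at row 's2', column 'fail_plus_5' gives 412.

412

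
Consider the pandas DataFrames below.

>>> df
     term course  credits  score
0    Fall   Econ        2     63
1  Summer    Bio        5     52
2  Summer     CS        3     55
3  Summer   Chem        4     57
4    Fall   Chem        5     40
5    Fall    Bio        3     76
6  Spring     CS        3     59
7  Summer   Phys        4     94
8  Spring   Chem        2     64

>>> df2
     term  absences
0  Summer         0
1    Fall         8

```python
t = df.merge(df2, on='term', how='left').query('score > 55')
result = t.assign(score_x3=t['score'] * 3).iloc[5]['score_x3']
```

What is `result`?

merge on 'term' (how='left') → 9 rows:
     term course  credits  score  absences
0    Fall   Econ        2     63       8.0
1  Summer    Bio        5     52       0.0
2  Summer     CS        3     55       0.0
3  Summer   Chem        4     57       0.0
4    Fall   Chem        5     40       8.0
5    Fall    Bio        3     76       8.0
6  Spring     CS        3     59       NaN
7  Summer   Phys        4     94       0.0
8  Spring   Chem        2     64       NaN
filter rows where score > 55:
     term course  credits  score  absences
0    Fall   Econ        2     63       8.0
3  Summer   Chem        4     57       0.0
5    Fall    Bio        3     76       8.0
6  Spring     CS        3     59       NaN
7  Summer   Phys        4     94       0.0
8  Spring   Chem        2     64       NaN
add column score_x3 = t['score'] * 3:
     term course  credits  score  absences  score_x3
0    Fall   Econ        2     63       8.0       189
3  Summer   Chem        4     57       0.0       171
5    Fall    Bio        3     76       8.0       228
6  Spring     CS        3     59       NaN       177
7  Summer   Phys        4     94       0.0       282
8  Spring   Chem        2     64       NaN       192

192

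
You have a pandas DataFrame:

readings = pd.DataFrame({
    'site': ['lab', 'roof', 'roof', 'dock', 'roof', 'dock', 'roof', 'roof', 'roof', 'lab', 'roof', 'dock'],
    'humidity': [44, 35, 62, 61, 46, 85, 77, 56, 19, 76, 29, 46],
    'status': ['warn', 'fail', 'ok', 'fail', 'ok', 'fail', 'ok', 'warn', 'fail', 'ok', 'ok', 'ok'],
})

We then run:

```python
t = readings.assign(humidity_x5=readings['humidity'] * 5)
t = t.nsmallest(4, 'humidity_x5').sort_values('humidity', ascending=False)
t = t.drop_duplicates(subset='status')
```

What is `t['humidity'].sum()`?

108

add column humidity_x5 = readings['humidity'] * 5:
    site  humidity status  humidity_x5
0    lab        44   warn          220
1   roof        35   fail          175
2   roof        62     ok          310
3   dock        61   fail          305
4   roof        46     ok          230
5   dock        85   fail          425
6   roof        77     ok          385
7   roof        56   warn          280
8   roof        19   fail           95
9    lab        76     ok          380
10  roof        29     ok          145
11  dock        46     ok          230
take 4 rows with smallest humidity_x5:
    site  humidity status  humidity_x5
8   roof        19   fail           95
10  roof        29     ok          145
1   roof        35   fail          175
0    lab        44   warn          220
sort by humidity descending:
    site  humidity status  humidity_x5
0    lab        44   warn          220
1   roof        35   fail          175
10  roof        29     ok          145
8   roof        19   fail           95
drop duplicate status (keep=first):
    site  humidity status  humidity_x5
0    lab        44   warn          220
1   roof        35   fail          175
10  roof        29     ok          145
Then the sum of column 'humidity': 108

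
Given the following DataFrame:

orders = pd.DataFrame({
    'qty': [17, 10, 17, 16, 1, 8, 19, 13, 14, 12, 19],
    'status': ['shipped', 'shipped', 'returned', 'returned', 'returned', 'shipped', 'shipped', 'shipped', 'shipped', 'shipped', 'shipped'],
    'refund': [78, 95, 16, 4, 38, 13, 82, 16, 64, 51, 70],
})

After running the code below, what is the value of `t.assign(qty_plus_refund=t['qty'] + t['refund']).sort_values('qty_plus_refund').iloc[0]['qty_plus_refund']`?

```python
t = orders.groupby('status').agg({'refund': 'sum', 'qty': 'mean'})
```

69.3333333333

group by status: sum(refund), mean(qty):
          refund        qty
status                     
returned      58  11.333333
shipped      469  14.000000
add column qty_plus_refund = t['qty'] + t['refund']:
          refund        qty  qty_plus_refund
status                                      
returned      58  11.333333        69.333333
shipped      469  14.000000       483.000000
sort by qty_plus_refund:
          refund        qty  qty_plus_refund
status                                      
returned      58  11.333333        69.333333
shipped      469  14.000000       483.000000
Finally, value at position 0, column 'qty_plus_refund' = 69.3333333333.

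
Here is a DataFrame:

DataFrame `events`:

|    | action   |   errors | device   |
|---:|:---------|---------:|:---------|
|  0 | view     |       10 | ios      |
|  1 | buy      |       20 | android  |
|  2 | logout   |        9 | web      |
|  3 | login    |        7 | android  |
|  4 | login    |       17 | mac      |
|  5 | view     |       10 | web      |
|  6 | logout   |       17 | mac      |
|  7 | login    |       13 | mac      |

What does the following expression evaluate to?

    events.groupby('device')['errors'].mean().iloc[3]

9.5

group by device, mean of errors:
device
android    13.500000
ios        10.000000
mac        15.666667
web         9.500000
Name: errors, dtype: float64
Reading off the value at position 3, we get 9.5.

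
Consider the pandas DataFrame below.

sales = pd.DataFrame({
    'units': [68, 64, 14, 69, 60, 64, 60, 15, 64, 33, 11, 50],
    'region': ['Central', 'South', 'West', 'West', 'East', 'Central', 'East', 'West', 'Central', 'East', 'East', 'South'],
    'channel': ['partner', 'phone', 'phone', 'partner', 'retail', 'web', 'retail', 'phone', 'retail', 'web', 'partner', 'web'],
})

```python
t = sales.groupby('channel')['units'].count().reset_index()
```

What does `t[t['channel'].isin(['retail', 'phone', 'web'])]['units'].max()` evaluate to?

3

group by channel, count of units:
channel
partner    3
phone      3
retail     3
web        3
Name: units, dtype: int64
reset_index():
   channel  units
0  partner      3
1    phone      3
2   retail      3
3      web      3
filter rows where channel in ['retail', 'phone', 'web']:
  channel  units
1   phone      3
2  retail      3
3     web      3
max of column 'units' → 3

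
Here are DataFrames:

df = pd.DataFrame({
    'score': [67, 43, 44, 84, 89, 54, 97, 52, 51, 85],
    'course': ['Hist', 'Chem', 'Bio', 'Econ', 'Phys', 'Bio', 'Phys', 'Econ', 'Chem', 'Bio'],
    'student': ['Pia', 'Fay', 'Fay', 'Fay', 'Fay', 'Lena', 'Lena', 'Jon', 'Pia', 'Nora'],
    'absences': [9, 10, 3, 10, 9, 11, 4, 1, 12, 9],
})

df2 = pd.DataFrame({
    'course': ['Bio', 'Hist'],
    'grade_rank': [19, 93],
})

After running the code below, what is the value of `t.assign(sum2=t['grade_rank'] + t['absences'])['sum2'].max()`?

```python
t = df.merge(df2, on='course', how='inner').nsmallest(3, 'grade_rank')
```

merge on 'course' (how='inner') → 4 rows:
   score course student  absences  grade_rank
0     67   Hist     Pia         9          93
1     44    Bio     Fay         3          19
2     54    Bio    Lena        11          19
3     85    Bio    Nora         9          19
take 3 rows with smallest grade_rank:
   score course student  absences  grade_rank
1     44    Bio     Fay         3          19
2     54    Bio    Lena        11          19
3     85    Bio    Nora         9          19
add column sum2 = t['grade_rank'] + t['absences']:
   score course student  absences  grade_rank  sum2
1     44    Bio     Fay         3          19    22
2     54    Bio    Lena        11          19    30
3     85    Bio    Nora         9          19    28
max of column 'sum2' → 30

30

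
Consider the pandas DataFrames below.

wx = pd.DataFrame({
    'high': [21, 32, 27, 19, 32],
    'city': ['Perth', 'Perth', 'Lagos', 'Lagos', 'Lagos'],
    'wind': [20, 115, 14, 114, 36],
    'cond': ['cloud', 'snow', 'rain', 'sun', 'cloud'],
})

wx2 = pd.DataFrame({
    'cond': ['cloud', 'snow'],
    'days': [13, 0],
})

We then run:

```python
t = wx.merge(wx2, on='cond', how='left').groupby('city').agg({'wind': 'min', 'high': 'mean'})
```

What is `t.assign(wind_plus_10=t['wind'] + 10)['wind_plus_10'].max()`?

30

merge on 'cond' (how='left') → 5 rows:
   high   city  wind   cond  days
0    21  Perth    20  cloud  13.0
1    32  Perth   115   snow   0.0
2    27  Lagos    14   rain   NaN
3    19  Lagos   114    sun   NaN
4    32  Lagos    36  cloud  13.0
group by city: min(wind), mean(high):
       wind  high
city             
Lagos    14  26.0
Perth    20  26.5
add column wind_plus_10 = t['wind'] + 10:
       wind  high  wind_plus_10
city                           
Lagos    14  26.0            24
Perth    20  26.5            30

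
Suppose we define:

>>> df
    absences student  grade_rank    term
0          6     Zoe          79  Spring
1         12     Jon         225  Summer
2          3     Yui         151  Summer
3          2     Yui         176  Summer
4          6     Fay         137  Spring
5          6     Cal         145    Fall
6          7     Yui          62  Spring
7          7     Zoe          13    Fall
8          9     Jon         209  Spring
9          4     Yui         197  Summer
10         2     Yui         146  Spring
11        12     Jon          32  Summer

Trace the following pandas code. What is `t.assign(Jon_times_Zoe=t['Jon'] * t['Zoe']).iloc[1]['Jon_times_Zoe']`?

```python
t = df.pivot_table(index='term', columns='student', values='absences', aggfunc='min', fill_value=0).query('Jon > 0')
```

0

pivot: rows=term, cols=student, min(absences):
student  Cal  Fay  Jon  Yui  Zoe
term                            
Fall       6    0    0    0    7
Spring     0    6    9    2    6
Summer     0    0   12    2    0
filter rows where Jon > 0:
student  Cal  Fay  Jon  Yui  Zoe
term                            
Spring     0    6    9    2    6
Summer     0    0   12    2    0
add column Jon_times_Zoe = t['Jon'] * t['Zoe']:
student  Cal  Fay  Jon  Yui  Zoe  Jon_times_Zoe
term                                           
Spring     0    6    9    2    6             54
Summer     0    0   12    2    0              0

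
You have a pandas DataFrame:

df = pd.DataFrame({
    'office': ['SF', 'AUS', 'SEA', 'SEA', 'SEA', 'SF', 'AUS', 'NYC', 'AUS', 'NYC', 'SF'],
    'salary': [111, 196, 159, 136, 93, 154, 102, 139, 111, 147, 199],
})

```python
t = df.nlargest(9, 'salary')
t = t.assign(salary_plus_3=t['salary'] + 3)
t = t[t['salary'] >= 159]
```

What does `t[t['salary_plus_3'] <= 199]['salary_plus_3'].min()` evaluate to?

take 9 rows with largest salary:
   office  salary
10     SF     199
1     AUS     196
2     SEA     159
5      SF     154
9     NYC     147
7     NYC     139
3     SEA     136
0      SF     111
8     AUS     111
add column salary_plus_3 = t['salary'] + 3:
   office  salary  salary_plus_3
10     SF     199            202
1     AUS     196            199
2     SEA     159            162
5      SF     154            157
9     NYC     147            150
7     NYC     139            142
3     SEA     136            139
0      SF     111            114
8     AUS     111            114
filter rows where salary >= 159:
   office  salary  salary_plus_3
10     SF     199            202
1     AUS     196            199
2     SEA     159            162
filter rows where salary_plus_3 <= 199:
  office  salary  salary_plus_3
1    AUS     196            199
2    SEA     159            162
Finally, min of column 'salary_plus_3' = 162.

162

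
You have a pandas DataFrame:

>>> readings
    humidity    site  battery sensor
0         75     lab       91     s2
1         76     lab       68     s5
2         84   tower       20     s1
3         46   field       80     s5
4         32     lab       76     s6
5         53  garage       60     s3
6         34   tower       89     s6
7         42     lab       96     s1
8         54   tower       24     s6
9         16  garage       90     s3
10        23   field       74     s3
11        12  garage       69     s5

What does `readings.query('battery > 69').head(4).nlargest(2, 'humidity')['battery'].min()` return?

80

filter rows where battery > 69:
    humidity    site  battery sensor
0         75     lab       91     s2
3         46   field       80     s5
4         32     lab       76     s6
6         34   tower       89     s6
7         42     lab       96     s1
9         16  garage       90     s3
10        23   field       74     s3
take first 4 rows:
   humidity   site  battery sensor
0        75    lab       91     s2
3        46  field       80     s5
4        32    lab       76     s6
6        34  tower       89     s6
take 2 rows with largest humidity:
   humidity   site  battery sensor
0        75    lab       91     s2
3        46  field       80     s5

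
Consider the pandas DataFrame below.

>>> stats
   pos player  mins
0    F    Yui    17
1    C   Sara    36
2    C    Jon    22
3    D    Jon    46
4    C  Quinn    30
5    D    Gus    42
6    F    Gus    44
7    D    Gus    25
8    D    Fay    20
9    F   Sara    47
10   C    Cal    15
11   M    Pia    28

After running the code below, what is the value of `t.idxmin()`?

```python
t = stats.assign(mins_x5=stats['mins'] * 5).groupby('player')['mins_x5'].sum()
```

Cal

add column mins_x5 = stats['mins'] * 5:
   pos player  mins  mins_x5
0    F    Yui    17       85
1    C   Sara    36      180
2    C    Jon    22      110
3    D    Jon    46      230
4    C  Quinn    30      150
5    D    Gus    42      210
6    F    Gus    44      220
7    D    Gus    25      125
8    D    Fay    20      100
9    F   Sara    47      235
10   C    Cal    15       75
11   M    Pia    28      140
group by player, sum of mins_x5:
player
Cal       75
Fay      100
Gus      555
Jon      340
Pia      140
Quinn    150
Sara     415
Yui       85
Name: mins_x5, dtype: int64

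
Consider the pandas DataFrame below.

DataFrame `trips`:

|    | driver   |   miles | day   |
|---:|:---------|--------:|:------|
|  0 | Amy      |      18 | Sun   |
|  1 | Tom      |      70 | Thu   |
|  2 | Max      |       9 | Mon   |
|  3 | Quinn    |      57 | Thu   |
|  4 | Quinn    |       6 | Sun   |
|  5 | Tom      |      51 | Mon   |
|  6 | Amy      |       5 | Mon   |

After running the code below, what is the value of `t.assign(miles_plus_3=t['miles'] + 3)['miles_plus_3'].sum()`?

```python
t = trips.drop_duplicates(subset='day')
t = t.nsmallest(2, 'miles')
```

drop duplicate day (keep=first):
  driver  miles  day
0    Amy     18  Sun
1    Tom     70  Thu
2    Max      9  Mon
take 2 rows with smallest miles:
  driver  miles  day
2    Max      9  Mon
0    Amy     18  Sun
add column miles_plus_3 = t['miles'] + 3:
  driver  miles  day  miles_plus_3
2    Max      9  Mon            12
0    Amy     18  Sun            21

33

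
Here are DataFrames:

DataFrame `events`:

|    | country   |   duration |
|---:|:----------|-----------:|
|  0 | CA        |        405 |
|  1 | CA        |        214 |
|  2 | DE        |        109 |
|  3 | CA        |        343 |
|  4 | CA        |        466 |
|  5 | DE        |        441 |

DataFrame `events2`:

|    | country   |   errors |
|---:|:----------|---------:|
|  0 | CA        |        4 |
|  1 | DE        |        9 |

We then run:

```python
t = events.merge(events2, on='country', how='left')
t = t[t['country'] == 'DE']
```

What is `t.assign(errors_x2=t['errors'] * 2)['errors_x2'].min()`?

merge on 'country' (how='left') → 6 rows:
  country  duration  errors
0      CA       405       4
1      CA       214       4
2      DE       109       9
3      CA       343       4
4      CA       466       4
5      DE       441       9
filter rows where country == 'DE':
  country  duration  errors
2      DE       109       9
5      DE       441       9
add column errors_x2 = t['errors'] * 2:
  country  duration  errors  errors_x2
2      DE       109       9         18
5      DE       441       9         18

18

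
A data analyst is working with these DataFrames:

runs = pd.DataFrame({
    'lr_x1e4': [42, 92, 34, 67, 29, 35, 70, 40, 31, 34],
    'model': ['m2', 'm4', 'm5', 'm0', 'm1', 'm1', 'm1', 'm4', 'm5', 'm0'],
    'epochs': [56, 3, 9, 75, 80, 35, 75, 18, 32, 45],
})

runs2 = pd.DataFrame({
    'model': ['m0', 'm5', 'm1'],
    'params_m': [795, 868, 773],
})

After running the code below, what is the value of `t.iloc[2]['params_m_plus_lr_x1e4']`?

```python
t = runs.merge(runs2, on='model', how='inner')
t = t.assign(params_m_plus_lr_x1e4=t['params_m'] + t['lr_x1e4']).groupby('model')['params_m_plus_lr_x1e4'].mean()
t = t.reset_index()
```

900.5

merge on 'model' (how='inner') → 7 rows:
   lr_x1e4 model  epochs  params_m
0       34    m5       9       868
1       67    m0      75       795
2       29    m1      80       773
3       35    m1      35       773
4       70    m1      75       773
5       31    m5      32       868
6       34    m0      45       795
add column params_m_plus_lr_x1e4 = t['params_m'] + t['lr_x1e4']:
   lr_x1e4 model  epochs  params_m  params_m_plus_lr_x1e4
0       34    m5       9       868                    902
1       67    m0      75       795                    862
2       29    m1      80       773                    802
3       35    m1      35       773                    808
4       70    m1      75       773                    843
5       31    m5      32       868                    899
6       34    m0      45       795                    829
group by model, mean of params_m_plus_lr_x1e4:
model
m0    845.500000
m1    817.666667
m5    900.500000
Name: params_m_plus_lr_x1e4, dtype: float64
reset_index():
  model  params_m_plus_lr_x1e4
0    m0             845.500000
1    m1             817.666667
2    m5             900.500000
The value at position 2, column 'params_m_plus_lr_x1e4' is 900.5.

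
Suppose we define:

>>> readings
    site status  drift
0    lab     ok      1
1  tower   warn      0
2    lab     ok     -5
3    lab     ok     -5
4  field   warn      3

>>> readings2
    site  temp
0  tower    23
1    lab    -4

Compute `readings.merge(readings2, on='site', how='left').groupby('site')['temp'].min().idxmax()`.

merge on 'site' (how='left') → 5 rows:
    site status  drift  temp
0    lab     ok      1  -4.0
1  tower   warn      0  23.0
2    lab     ok     -5  -4.0
3    lab     ok     -5  -4.0
4  field   warn      3   NaN
group by site, min of temp:
site
field     NaN
lab      -4.0
tower    23.0
Name: temp, dtype: float64
The label with the largest value is tower.

tower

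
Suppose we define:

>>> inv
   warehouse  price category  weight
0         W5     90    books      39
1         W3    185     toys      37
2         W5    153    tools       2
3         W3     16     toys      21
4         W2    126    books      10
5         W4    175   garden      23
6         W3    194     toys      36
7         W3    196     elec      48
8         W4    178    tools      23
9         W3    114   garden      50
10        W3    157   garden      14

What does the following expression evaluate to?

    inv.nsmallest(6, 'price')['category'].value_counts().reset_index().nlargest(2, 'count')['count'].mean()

take 6 rows with smallest price:
   warehouse  price category  weight
3         W3     16     toys      21
0         W5     90    books      39
9         W3    114   garden      50
4         W2    126    books      10
2         W5    153    tools       2
10        W3    157   garden      14
value_counts of category:
category
books     2
garden    2
toys      1
tools     1
Name: count, dtype: int64
reset_index():
  category  count
0    books      2
1   garden      2
2     toys      1
3    tools      1
take 2 rows with largest count:
  category  count
0    books      2
1   garden      2
mean of column 'count' → 2.0

2.0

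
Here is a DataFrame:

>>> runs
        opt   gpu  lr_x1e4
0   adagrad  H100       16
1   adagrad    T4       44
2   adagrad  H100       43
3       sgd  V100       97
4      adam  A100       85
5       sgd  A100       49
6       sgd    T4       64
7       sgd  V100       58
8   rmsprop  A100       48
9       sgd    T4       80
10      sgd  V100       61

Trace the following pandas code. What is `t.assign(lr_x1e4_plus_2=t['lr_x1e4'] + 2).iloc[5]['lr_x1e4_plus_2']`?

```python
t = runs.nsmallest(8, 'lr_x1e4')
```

take 8 rows with smallest lr_x1e4:
        opt   gpu  lr_x1e4
0   adagrad  H100       16
2   adagrad  H100       43
1   adagrad    T4       44
8   rmsprop  A100       48
5       sgd  A100       49
7       sgd  V100       58
10      sgd  V100       61
6       sgd    T4       64
add column lr_x1e4_plus_2 = t['lr_x1e4'] + 2:
        opt   gpu  lr_x1e4  lr_x1e4_plus_2
0   adagrad  H100       16              18
2   adagrad  H100       43              45
1   adagrad    T4       44              46
8   rmsprop  A100       48              50
5       sgd  A100       49              51
7       sgd  V100       58              60
10      sgd  V100       61              63
6       sgd    T4       64              66
Reading off the value at position 5, column 'lr_x1e4_plus_2', we get 60.

60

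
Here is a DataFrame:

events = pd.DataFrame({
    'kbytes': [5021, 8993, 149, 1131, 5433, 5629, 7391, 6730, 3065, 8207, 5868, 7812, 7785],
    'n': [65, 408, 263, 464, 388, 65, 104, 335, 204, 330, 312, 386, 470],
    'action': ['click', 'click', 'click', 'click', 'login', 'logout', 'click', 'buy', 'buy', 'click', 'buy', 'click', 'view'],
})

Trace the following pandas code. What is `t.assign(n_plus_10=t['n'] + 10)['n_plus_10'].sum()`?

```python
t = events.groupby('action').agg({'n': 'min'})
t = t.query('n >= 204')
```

1092

group by action, min of n:
          n
action     
buy     204
click    65
login   388
logout   65
view    470
filter rows where n >= 204:
          n
action     
buy     204
login   388
view    470
add column n_plus_10 = t['n'] + 10:
          n  n_plus_10
action                
buy     204        214
login   388        398
view    470        480
Taking the sum of column 'n_plus_10' gives 1092.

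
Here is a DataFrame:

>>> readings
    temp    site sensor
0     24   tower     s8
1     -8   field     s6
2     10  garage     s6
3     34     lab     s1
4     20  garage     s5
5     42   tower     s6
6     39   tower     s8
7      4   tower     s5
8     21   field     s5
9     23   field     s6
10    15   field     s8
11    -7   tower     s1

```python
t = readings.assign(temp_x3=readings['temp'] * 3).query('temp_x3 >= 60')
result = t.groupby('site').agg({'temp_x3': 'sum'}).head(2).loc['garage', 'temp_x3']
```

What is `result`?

60

add column temp_x3 = readings['temp'] * 3:
    temp    site sensor  temp_x3
0     24   tower     s8       72
1     -8   field     s6      -24
2     10  garage     s6       30
3     34     lab     s1      102
4     20  garage     s5       60
5     42   tower     s6      126
6     39   tower     s8      117
7      4   tower     s5       12
8     21   field     s5       63
9     23   field     s6       69
10    15   field     s8       45
11    -7   tower     s1      -21
filter rows where temp_x3 >= 60:
   temp    site sensor  temp_x3
0    24   tower     s8       72
3    34     lab     s1      102
4    20  garage     s5       60
5    42   tower     s6      126
6    39   tower     s8      117
8    21   field     s5       63
9    23   field     s6       69
group by site, sum of temp_x3:
        temp_x3
site           
field       132
garage       60
lab         102
tower       315
take first 2 rows:
        temp_x3
site           
field       132
garage       60
Taking the value at row 'garage', column 'temp_x3' gives 60.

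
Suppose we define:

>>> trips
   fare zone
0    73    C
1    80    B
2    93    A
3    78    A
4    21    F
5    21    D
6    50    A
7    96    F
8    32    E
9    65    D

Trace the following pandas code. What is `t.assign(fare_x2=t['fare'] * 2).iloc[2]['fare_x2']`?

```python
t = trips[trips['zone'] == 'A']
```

100

filter rows where zone == 'A':
   fare zone
2    93    A
3    78    A
6    50    A
add column fare_x2 = t['fare'] * 2:
   fare zone  fare_x2
2    93    A      186
3    78    A      156
6    50    A      100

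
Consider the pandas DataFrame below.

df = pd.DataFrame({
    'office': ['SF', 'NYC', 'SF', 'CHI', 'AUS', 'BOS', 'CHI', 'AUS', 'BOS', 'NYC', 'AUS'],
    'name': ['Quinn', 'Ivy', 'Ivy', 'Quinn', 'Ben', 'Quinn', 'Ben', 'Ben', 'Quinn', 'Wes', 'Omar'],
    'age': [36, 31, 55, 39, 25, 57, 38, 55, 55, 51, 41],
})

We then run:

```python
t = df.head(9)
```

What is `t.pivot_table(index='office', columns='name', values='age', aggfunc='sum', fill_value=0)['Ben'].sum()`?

118

take first 9 rows:
  office   name  age
0     SF  Quinn   36
1    NYC    Ivy   31
2     SF    Ivy   55
3    CHI  Quinn   39
4    AUS    Ben   25
5    BOS  Quinn   57
6    CHI    Ben   38
7    AUS    Ben   55
8    BOS  Quinn   55
pivot: rows=office, cols=name, sum(age):
name    Ben  Ivy  Quinn
office                 
AUS      80    0      0
BOS       0    0    112
CHI      38    0     39
NYC       0   31      0
SF        0   55     36
sum of column 'Ben' → 118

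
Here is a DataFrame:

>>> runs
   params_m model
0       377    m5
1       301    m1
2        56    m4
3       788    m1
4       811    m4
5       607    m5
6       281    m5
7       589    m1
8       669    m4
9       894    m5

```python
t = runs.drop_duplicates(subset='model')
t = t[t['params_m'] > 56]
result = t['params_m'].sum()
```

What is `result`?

678

drop duplicate model (keep=first):
   params_m model
0       377    m5
1       301    m1
2        56    m4
filter rows where params_m > 56:
   params_m model
0       377    m5
1       301    m1
The sum of column 'params_m' is 678.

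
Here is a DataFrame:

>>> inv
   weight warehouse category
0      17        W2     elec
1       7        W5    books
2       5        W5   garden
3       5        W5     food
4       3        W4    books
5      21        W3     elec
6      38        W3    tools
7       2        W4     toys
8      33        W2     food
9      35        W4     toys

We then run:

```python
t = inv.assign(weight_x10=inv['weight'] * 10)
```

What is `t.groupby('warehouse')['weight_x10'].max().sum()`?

1130

add column weight_x10 = inv['weight'] * 10:
   weight warehouse category  weight_x10
0      17        W2     elec         170
1       7        W5    books          70
2       5        W5   garden          50
3       5        W5     food          50
4       3        W4    books          30
5      21        W3     elec         210
6      38        W3    tools         380
7       2        W4     toys          20
8      33        W2     food         330
9      35        W4     toys         350
group by warehouse, max of weight_x10:
warehouse
W2    330
W3    380
W4    350
W5     70
Name: weight_x10, dtype: int64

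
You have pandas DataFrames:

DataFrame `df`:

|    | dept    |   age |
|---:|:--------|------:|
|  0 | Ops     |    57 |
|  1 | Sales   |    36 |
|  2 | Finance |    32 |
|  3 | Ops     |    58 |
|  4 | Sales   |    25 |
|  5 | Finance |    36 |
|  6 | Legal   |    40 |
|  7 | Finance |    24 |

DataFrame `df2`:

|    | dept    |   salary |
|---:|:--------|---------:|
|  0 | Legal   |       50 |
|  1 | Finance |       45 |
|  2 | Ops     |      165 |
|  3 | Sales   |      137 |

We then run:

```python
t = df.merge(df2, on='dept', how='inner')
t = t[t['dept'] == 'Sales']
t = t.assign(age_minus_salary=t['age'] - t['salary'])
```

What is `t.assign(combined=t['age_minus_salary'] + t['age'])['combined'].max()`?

-65

merge on 'dept' (how='inner') → 8 rows:
      dept  age  salary
0      Ops   57     165
1    Sales   36     137
2  Finance   32      45
3      Ops   58     165
4    Sales   25     137
5  Finance   36      45
6    Legal   40      50
7  Finance   24      45
filter rows where dept == 'Sales':
    dept  age  salary
1  Sales   36     137
4  Sales   25     137
add column age_minus_salary = t['age'] - t['salary']:
    dept  age  salary  age_minus_salary
1  Sales   36     137              -101
4  Sales   25     137              -112
add column combined = t['age_minus_salary'] + t['age']:
    dept  age  salary  age_minus_salary  combined
1  Sales   36     137              -101       -65
4  Sales   25     137              -112       -87
Reading off the max of column 'combined', we get -65.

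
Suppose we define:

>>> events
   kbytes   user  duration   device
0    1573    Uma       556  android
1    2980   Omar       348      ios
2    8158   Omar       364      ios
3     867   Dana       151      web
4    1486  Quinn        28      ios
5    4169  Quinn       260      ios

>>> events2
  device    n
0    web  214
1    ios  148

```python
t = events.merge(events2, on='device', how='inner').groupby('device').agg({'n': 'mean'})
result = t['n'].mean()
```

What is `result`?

181.0

merge on 'device' (how='inner') → 5 rows:
   kbytes   user  duration device    n
0    2980   Omar       348    ios  148
1    8158   Omar       364    ios  148
2     867   Dana       151    web  214
3    1486  Quinn        28    ios  148
4    4169  Quinn       260    ios  148
group by device, mean of n:
            n
device       
ios     148.0
web     214.0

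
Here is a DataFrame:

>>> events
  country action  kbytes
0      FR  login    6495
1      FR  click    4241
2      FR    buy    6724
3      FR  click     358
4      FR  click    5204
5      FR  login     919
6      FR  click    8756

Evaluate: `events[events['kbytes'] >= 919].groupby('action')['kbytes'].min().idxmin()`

filter rows where kbytes >= 919:
  country action  kbytes
0      FR  login    6495
1      FR  click    4241
2      FR    buy    6724
4      FR  click    5204
5      FR  login     919
6      FR  click    8756
group by action, min of kbytes:
action
buy      6724
click    4241
login     919
Name: kbytes, dtype: int64

login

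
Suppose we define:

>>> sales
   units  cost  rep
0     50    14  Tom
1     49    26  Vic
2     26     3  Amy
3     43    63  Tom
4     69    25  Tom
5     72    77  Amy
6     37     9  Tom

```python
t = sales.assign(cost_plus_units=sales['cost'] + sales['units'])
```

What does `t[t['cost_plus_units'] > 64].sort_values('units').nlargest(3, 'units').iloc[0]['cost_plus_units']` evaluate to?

149

add column cost_plus_units = sales['cost'] + sales['units']:
   units  cost  rep  cost_plus_units
0     50    14  Tom               64
1     49    26  Vic               75
2     26     3  Amy               29
3     43    63  Tom              106
4     69    25  Tom               94
5     72    77  Amy              149
6     37     9  Tom               46
filter rows where cost_plus_units > 64:
   units  cost  rep  cost_plus_units
1     49    26  Vic               75
3     43    63  Tom              106
4     69    25  Tom               94
5     72    77  Amy              149
sort by units:
   units  cost  rep  cost_plus_units
3     43    63  Tom              106
1     49    26  Vic               75
4     69    25  Tom               94
5     72    77  Amy              149
take 3 rows with largest units:
   units  cost  rep  cost_plus_units
5     72    77  Amy              149
4     69    25  Tom               94
1     49    26  Vic               75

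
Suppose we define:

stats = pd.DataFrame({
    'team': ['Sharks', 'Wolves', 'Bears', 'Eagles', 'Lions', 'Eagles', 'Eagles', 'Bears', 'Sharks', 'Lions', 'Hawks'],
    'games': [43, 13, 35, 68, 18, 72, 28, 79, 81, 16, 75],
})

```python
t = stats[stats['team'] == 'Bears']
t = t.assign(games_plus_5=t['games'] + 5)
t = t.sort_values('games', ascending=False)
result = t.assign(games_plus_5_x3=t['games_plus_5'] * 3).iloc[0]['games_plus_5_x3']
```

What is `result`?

252

filter rows where team == 'Bears':
    team  games
2  Bears     35
7  Bears     79
add column games_plus_5 = t['games'] + 5:
    team  games  games_plus_5
2  Bears     35            40
7  Bears     79            84
sort by games descending:
    team  games  games_plus_5
7  Bears     79            84
2  Bears     35            40
add column games_plus_5_x3 = t['games_plus_5'] * 3:
    team  games  games_plus_5  games_plus_5_x3
7  Bears     79            84              252
2  Bears     35            40              120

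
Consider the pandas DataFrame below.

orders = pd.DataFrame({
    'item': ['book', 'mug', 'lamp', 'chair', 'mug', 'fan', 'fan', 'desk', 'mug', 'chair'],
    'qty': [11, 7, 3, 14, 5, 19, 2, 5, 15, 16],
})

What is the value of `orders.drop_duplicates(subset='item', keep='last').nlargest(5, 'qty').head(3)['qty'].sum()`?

drop duplicate item (keep=last):
    item  qty
0   book   11
2   lamp    3
6    fan    2
7   desk    5
8    mug   15
9  chair   16
take 5 rows with largest qty:
    item  qty
9  chair   16
8    mug   15
0   book   11
7   desk    5
2   lamp    3
take first 3 rows:
    item  qty
9  chair   16
8    mug   15
0   book   11

42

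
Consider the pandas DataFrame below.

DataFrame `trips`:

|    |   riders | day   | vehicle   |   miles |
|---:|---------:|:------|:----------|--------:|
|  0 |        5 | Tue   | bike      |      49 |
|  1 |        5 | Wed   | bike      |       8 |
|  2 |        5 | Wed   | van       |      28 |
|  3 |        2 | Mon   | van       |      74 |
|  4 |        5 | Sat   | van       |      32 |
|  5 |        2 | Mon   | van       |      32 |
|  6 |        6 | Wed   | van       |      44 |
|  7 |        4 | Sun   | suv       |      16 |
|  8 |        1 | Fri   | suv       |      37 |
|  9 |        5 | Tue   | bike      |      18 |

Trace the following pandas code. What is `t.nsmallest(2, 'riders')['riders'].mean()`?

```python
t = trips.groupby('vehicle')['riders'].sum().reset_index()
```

10.0

group by vehicle, sum of riders:
vehicle
bike    15
suv      5
van     20
Name: riders, dtype: int64
reset_index():
  vehicle  riders
0    bike      15
1     suv       5
2     van      20
take 2 rows with smallest riders:
  vehicle  riders
1     suv       5
0    bike      15
Taking the mean of column 'riders' gives 10.0.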